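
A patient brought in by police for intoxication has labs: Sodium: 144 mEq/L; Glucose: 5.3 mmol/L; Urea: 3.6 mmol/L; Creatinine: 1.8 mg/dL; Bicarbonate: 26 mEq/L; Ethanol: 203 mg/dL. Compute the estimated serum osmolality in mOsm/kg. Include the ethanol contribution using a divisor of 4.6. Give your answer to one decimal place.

Calculated osmolality = 2·Na + glucose + urea + ethanol/4.6
= 2·144 + 5.3 + 3.6 + 203/4.6
= 288 + 5.30 + 3.60 + 44.13
= 341.03 mOsm/kg

341.0 mOsm/kg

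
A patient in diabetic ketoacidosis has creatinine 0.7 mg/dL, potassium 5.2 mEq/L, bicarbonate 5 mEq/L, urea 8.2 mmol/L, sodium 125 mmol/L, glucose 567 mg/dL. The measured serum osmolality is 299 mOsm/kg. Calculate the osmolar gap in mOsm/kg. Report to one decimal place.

9.3 mOsm/kg

Calculated osmolality = 2·Na + glucose/18 + urea
= 2·125 + 567/18 + 8.2
= 250 + 31.50 + 8.20
= 289.7 mOsm/kg ≈ 289.7 mOsm/kg
Osmolar gap = measured − calculated = 299 − 289.7 = 9.3 mOsm/kg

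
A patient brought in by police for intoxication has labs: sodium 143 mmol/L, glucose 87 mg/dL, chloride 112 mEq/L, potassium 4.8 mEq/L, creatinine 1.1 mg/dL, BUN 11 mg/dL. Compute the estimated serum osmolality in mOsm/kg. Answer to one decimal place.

Calculated osmolality = 2·Na + glucose/18 + BUN/2.8
= 2·143 + 87/18 + 11/2.8
= 286 + 4.83 + 3.93
= 294.76 mOsm/kg

294.8 mOsm/kg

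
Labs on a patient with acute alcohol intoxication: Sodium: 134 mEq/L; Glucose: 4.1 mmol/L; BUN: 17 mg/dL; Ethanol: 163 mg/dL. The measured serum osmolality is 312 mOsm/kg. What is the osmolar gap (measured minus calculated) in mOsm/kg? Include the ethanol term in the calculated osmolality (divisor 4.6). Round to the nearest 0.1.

-1.6 mOsm/kg

Calculated osmolality = 2·Na + glucose + BUN/2.8 + ethanol/4.6
= 2·134 + 4.1 + 17/2.8 + 163/4.6
= 268 + 4.10 + 6.07 + 35.43
= 313.6 mOsm/kg ≈ 313.6 mOsm/kg
Osmolar gap = measured − calculated = 312 − 313.6 = -1.6 mOsm/kg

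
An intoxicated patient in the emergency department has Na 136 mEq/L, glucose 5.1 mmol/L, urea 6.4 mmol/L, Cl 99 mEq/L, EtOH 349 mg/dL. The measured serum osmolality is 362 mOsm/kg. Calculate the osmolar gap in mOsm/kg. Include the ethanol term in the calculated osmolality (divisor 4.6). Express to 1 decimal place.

2.6 mOsm/kg

Calculated osmolality = 2·Na + glucose + urea + ethanol/4.6
= 2·136 + 5.1 + 6.4 + 349/4.6
= 272 + 5.10 + 6.40 + 75.87
= 359.37 mOsm/kg ≈ 359.4 mOsm/kg
Osmolar gap = measured − calculated = 362 − 359.4 = 2.6 mOsm/kg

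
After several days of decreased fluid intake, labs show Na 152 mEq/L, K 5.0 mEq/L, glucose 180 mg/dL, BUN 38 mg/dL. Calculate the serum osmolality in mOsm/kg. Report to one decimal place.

Calculated osmolality = 2·Na + glucose/18 + BUN/2.8
= 2·152 + 180/18 + 38/2.8
= 304 + 10 + 13.57
= 327.57 mOsm/kg

327.6 mOsm/kg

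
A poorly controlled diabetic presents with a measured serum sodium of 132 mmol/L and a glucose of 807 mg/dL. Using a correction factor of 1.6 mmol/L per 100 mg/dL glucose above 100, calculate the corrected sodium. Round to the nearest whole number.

143 mmol/L

Corrected Na = measured Na + 1.6 · (glucose − 100)/100
= 132 + 1.6 · (807 − 100)/100
= 132 + 11.3
= 143.3 mmol/L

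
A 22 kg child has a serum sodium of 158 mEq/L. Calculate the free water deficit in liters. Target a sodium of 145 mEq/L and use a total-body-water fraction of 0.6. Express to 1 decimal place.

1.2 L

TBW = 0.6 · 22 = 13.2 L
Free water deficit = TBW · (Na/145 − 1)
= 13.2 · (158/145 − 1)
= 13.2 · 0.0897
= 1.18 L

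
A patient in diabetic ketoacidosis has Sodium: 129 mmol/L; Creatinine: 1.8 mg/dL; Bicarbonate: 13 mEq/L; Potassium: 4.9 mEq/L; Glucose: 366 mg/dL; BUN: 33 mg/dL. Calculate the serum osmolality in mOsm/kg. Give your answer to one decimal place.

Calculated osmolality = 2·Na + glucose/18 + BUN/2.8
= 2·129 + 366/18 + 33/2.8
= 258 + 20.33 + 11.79
= 290.12 mOsm/kg

290.1 mOsm/kg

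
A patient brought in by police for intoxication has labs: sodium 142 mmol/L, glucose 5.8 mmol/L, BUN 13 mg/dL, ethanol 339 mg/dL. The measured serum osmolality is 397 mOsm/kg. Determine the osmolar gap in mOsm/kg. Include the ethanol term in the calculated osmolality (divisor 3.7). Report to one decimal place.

Calculated osmolality = 2·Na + glucose + BUN/2.8 + ethanol/3.7
= 2·142 + 5.8 + 13/2.8 + 339/3.7
= 284 + 5.80 + 4.64 + 91.62
= 386.06 mOsm/kg ≈ 386.1 mOsm/kg
Osmolar gap = measured − calculated = 397 − 386.1 = 10.9 mOsm/kg

10.9 mOsm/kg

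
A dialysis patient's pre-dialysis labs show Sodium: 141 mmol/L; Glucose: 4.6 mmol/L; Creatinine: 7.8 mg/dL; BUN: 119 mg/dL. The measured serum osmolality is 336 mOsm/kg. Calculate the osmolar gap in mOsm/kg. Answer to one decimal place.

6.9 mOsm/kg

Calculated osmolality = 2·Na + glucose + BUN/2.8
= 2·141 + 4.6 + 119/2.8
= 282 + 4.60 + 42.50
= 329.1 mOsm/kg ≈ 329.1 mOsm/kg
Osmolar gap = measured − calculated = 336 − 329.1 = 6.9 mOsm/kg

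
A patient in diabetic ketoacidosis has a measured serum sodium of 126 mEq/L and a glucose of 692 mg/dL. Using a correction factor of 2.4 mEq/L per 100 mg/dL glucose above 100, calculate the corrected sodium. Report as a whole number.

140 mEq/L

Corrected Na = measured Na + 2.4 · (glucose − 100)/100
= 126 + 2.4 · (692 − 100)/100
= 126 + 14.2
= 140.2 mEq/L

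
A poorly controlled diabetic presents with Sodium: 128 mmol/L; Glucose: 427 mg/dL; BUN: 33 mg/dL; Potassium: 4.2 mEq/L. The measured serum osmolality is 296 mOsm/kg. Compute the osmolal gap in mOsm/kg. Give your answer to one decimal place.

4.5 mOsm/kg

Calculated osmolality = 2·Na + glucose/18 + BUN/2.8
= 2·128 + 427/18 + 33/2.8
= 256 + 23.72 + 11.79
= 291.51 mOsm/kg ≈ 291.5 mOsm/kg
Osmolar gap = measured − calculated = 296 − 291.5 = 4.5 mOsm/kg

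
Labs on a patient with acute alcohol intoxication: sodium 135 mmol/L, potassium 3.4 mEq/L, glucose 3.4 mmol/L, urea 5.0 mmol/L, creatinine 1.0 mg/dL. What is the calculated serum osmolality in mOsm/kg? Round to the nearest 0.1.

278.4 mOsm/kg

Calculated osmolality = 2·Na + glucose + urea
= 2·135 + 3.4 + 5
= 270 + 3.40 + 5
= 278.4 mOsm/kg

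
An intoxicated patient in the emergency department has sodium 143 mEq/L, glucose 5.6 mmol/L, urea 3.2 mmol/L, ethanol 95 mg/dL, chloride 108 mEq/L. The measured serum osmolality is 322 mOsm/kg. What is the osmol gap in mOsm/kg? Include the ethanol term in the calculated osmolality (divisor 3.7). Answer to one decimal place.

1.5 mOsm/kg

Calculated osmolality = 2·Na + glucose + urea + ethanol/3.7
= 2·143 + 5.6 + 3.2 + 95/3.7
= 286 + 5.60 + 3.20 + 25.68
= 320.48 mOsm/kg ≈ 320.5 mOsm/kg
Osmolar gap = measured − calculated = 322 − 320.5 = 1.5 mOsm/kg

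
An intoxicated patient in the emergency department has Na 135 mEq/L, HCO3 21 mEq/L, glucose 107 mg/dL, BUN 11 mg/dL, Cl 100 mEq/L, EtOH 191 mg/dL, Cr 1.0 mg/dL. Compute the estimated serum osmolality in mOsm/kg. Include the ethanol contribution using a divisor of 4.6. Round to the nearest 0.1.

321.4 mOsm/kg

Calculated osmolality = 2·Na + glucose/18 + BUN/2.8 + ethanol/4.6
= 2·135 + 107/18 + 11/2.8 + 191/4.6
= 270 + 5.94 + 3.93 + 41.52
= 321.39 mOsm/kg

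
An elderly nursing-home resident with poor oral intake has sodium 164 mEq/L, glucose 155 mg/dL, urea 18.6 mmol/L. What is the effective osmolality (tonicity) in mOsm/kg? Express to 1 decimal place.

336.6 mOsm/kg

Effective osmolality excludes urea (freely permeant across cell membranes):
2·Na + glucose/18
= 2·164 + 155/18
= 328 + 8.61
= 336.61 mOsm/kg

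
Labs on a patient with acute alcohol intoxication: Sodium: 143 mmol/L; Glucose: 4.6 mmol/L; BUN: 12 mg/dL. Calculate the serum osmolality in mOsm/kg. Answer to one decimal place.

Calculated osmolality = 2·Na + glucose + BUN/2.8
= 2·143 + 4.6 + 12/2.8
= 286 + 4.60 + 4.29
= 294.89 mOsm/kg

294.9 mOsm/kg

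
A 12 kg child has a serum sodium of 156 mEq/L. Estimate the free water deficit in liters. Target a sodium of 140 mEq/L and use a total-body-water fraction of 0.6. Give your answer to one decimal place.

TBW = 0.6 · 12 = 7.2 L
Free water deficit = TBW · (Na/140 − 1)
= 7.2 · (156/140 − 1)
= 7.2 · 0.1143
= 0.82 L

0.8 L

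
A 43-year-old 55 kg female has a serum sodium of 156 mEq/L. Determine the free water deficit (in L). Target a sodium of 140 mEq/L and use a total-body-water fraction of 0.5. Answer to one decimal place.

3.1 L

TBW = 0.5 · 55 = 27.5 L
Free water deficit = TBW · (Na/140 − 1)
= 27.5 · (156/140 − 1)
= 27.5 · 0.1143
= 3.14 L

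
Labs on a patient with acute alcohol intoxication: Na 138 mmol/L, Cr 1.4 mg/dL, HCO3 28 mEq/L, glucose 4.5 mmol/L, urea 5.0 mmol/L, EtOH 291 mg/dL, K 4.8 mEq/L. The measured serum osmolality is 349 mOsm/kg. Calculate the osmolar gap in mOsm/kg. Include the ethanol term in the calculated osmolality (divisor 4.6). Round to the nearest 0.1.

0.2 mOsm/kg

Calculated osmolality = 2·Na + glucose + urea + ethanol/4.6
= 2·138 + 4.5 + 5 + 291/4.6
= 276 + 4.50 + 5 + 63.26
= 348.76 mOsm/kg ≈ 348.8 mOsm/kg
Osmolar gap = measured − calculated = 349 − 348.8 = 0.2 mOsm/kg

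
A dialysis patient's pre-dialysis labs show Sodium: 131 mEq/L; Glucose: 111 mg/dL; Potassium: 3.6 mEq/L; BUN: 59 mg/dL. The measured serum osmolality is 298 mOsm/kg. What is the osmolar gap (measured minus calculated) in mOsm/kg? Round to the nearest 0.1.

Calculated osmolality = 2·Na + glucose/18 + BUN/2.8
= 2·131 + 111/18 + 59/2.8
= 262 + 6.17 + 21.07
= 289.24 mOsm/kg ≈ 289.2 mOsm/kg
Osmolar gap = measured − calculated = 298 − 289.2 = 8.8 mOsm/kg

8.8 mOsm/kg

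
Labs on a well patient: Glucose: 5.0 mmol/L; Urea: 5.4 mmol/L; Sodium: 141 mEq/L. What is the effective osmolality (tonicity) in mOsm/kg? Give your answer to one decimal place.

287.0 mOsm/kg

Effective osmolality excludes urea (freely permeant across cell membranes):
2·Na + glucose
= 2·141 + 5
= 282 + 5
= 287 mOsm/kg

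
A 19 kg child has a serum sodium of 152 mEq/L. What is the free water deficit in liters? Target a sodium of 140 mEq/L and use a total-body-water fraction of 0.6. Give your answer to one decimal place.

TBW = 0.6 · 19 = 11.4 L
Free water deficit = TBW · (Na/140 − 1)
= 11.4 · (152/140 − 1)
= 11.4 · 0.0857
= 0.98 L

1.0 L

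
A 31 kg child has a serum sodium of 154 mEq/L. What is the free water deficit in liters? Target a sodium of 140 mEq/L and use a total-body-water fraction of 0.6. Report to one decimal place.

1.9 L

TBW = 0.6 · 31 = 18.6 L
Free water deficit = TBW · (Na/140 − 1)
= 18.6 · (154/140 − 1)
= 18.6 · 0.1
= 1.86 L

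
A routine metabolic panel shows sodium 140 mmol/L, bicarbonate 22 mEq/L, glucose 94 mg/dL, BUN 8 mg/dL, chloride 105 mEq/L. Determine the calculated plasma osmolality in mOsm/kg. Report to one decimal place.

288.1 mOsm/kg

Calculated osmolality = 2·Na + glucose/18 + BUN/2.8
= 2·140 + 94/18 + 8/2.8
= 280 + 5.22 + 2.86
= 288.08 mOsm/kg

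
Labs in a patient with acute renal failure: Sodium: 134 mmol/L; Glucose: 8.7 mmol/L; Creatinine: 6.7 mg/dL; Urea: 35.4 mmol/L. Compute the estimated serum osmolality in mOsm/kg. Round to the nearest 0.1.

Calculated osmolality = 2·Na + glucose + urea
= 2·134 + 8.7 + 35.4
= 268 + 8.70 + 35.40
= 312.1 mOsm/kg

312.1 mOsm/kg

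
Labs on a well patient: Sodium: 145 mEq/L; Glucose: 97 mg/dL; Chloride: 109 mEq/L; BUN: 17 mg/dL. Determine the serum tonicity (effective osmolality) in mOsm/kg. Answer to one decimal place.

Effective osmolality excludes urea (freely permeant across cell membranes):
2·Na + glucose/18
= 2·145 + 97/18
= 290 + 5.39
= 295.39 mOsm/kg

295.4 mOsm/kg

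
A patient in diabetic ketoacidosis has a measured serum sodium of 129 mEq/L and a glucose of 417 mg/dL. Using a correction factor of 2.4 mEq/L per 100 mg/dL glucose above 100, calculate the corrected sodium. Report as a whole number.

137 mEq/L

Corrected Na = measured Na + 2.4 · (glucose − 100)/100
= 129 + 2.4 · (417 − 100)/100
= 129 + 7.6
= 136.6 mEq/L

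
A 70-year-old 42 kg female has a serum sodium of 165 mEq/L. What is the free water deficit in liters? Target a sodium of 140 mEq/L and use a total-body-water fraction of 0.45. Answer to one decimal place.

TBW = 0.45 · 42 = 18.9 L
Free water deficit = TBW · (Na/140 − 1)
= 18.9 · (165/140 − 1)
= 18.9 · 0.1786
= 3.38 L

3.4 L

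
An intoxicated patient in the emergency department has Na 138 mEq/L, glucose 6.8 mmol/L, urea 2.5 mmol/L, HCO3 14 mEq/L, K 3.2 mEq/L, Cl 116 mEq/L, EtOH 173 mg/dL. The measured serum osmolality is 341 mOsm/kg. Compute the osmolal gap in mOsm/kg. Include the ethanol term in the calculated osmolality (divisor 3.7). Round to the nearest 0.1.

Calculated osmolality = 2·Na + glucose + urea + ethanol/3.7
= 2·138 + 6.8 + 2.5 + 173/3.7
= 276 + 6.80 + 2.50 + 46.76
= 332.06 mOsm/kg ≈ 332.1 mOsm/kg
Osmolar gap = measured − calculated = 341 − 332.1 = 8.9 mOsm/kg

8.9 mOsm/kg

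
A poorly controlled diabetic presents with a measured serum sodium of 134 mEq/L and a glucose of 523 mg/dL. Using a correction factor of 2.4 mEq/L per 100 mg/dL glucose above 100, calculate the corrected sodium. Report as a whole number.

144 mEq/L

Corrected Na = measured Na + 2.4 · (glucose − 100)/100
= 134 + 2.4 · (523 − 100)/100
= 134 + 10.2
= 144.2 mEq/L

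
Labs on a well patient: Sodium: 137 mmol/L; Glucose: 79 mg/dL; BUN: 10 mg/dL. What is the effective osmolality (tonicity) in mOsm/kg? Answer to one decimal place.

Effective osmolality excludes urea (freely permeant across cell membranes):
2·Na + glucose/18
= 2·137 + 79/18
= 274 + 4.39
= 278.39 mOsm/kg

278.4 mOsm/kg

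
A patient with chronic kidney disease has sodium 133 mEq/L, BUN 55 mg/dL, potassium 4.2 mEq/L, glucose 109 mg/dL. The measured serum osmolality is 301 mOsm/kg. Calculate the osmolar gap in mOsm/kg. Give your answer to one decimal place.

9.3 mOsm/kg

Calculated osmolality = 2·Na + glucose/18 + BUN/2.8
= 2·133 + 109/18 + 55/2.8
= 266 + 6.06 + 19.64
= 291.7 mOsm/kg ≈ 291.7 mOsm/kg
Osmolar gap = measured − calculated = 301 − 291.7 = 9.3 mOsm/kg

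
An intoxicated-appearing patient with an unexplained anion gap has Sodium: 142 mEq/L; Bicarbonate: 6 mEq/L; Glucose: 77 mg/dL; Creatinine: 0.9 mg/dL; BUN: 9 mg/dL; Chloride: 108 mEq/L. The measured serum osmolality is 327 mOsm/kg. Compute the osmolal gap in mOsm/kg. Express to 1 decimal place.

Calculated osmolality = 2·Na + glucose/18 + BUN/2.8
= 2·142 + 77/18 + 9/2.8
= 284 + 4.28 + 3.21
= 291.49 mOsm/kg ≈ 291.5 mOsm/kg
Osmolar gap = measured − calculated = 327 − 291.5 = 35.5 mOsm/kg

35.5 mOsm/kg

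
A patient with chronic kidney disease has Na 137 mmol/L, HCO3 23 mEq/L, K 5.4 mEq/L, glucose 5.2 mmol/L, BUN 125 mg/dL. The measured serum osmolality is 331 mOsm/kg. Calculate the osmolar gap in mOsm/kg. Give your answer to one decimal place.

Calculated osmolality = 2·Na + glucose + BUN/2.8
= 2·137 + 5.2 + 125/2.8
= 274 + 5.20 + 44.64
= 323.84 mOsm/kg ≈ 323.8 mOsm/kg
Osmolar gap = measured − calculated = 331 − 323.8 = 7.2 mOsm/kg

7.2 mOsm/kg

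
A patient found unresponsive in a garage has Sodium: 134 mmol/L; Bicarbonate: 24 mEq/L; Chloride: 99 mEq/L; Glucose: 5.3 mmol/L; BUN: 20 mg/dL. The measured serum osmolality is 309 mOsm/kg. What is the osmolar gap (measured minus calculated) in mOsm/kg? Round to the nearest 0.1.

Calculated osmolality = 2·Na + glucose + BUN/2.8
= 2·134 + 5.3 + 20/2.8
= 268 + 5.30 + 7.14
= 280.44 mOsm/kg ≈ 280.4 mOsm/kg
Osmolar gap = measured − calculated = 309 − 280.4 = 28.6 mOsm/kg

28.6 mOsm/kg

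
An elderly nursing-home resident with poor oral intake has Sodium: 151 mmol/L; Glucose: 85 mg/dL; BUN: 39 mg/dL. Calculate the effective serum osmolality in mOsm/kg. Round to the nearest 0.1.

Effective osmolality excludes urea (freely permeant across cell membranes):
2·Na + glucose/18
= 2·151 + 85/18
= 302 + 4.72
= 306.72 mOsm/kg

306.7 mOsm/kg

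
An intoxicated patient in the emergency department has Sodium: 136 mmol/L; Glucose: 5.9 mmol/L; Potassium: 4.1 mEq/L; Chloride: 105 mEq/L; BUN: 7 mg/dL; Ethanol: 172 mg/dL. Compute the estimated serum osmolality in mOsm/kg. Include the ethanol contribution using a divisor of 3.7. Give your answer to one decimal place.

326.9 mOsm/kg

Calculated osmolality = 2·Na + glucose + BUN/2.8 + ethanol/3.7
= 2·136 + 5.9 + 7/2.8 + 172/3.7
= 272 + 5.90 + 2.50 + 46.49
= 326.89 mOsm/kg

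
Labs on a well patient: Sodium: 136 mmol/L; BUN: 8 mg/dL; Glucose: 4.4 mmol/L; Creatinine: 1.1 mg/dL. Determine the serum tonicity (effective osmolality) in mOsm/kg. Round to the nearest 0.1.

276.4 mOsm/kg

Effective osmolality excludes urea (freely permeant across cell membranes):
2·Na + glucose
= 2·136 + 4.4
= 272 + 4.4
= 276.4 mOsm/kg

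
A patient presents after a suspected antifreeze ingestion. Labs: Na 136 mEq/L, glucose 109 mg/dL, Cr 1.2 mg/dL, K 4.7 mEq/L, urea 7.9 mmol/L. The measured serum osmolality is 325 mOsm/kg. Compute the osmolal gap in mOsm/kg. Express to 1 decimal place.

Calculated osmolality = 2·Na + glucose/18 + urea
= 2·136 + 109/18 + 7.9
= 272 + 6.06 + 7.90
= 285.96 mOsm/kg ≈ 286.0 mOsm/kg
Osmolar gap = measured − calculated = 325 − 286.0 = 39.0 mOsm/kg

39.0 mOsm/kg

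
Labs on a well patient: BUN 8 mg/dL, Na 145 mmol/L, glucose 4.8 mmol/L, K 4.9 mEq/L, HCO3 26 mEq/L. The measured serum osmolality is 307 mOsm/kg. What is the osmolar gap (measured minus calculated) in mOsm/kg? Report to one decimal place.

Calculated osmolality = 2·Na + glucose + BUN/2.8
= 2·145 + 4.8 + 8/2.8
= 290 + 4.80 + 2.86
= 297.66 mOsm/kg ≈ 297.7 mOsm/kg
Osmolar gap = measured − calculated = 307 − 297.7 = 9.3 mOsm/kg

9.3 mOsm/kg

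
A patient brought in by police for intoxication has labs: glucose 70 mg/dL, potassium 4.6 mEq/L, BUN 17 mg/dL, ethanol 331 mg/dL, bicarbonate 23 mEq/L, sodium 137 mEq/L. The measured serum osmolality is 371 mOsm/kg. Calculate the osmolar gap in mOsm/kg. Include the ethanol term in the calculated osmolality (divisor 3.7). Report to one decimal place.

Calculated osmolality = 2·Na + glucose/18 + BUN/2.8 + ethanol/3.7
= 2·137 + 70/18 + 17/2.8 + 331/3.7
= 274 + 3.89 + 6.07 + 89.46
= 373.42 mOsm/kg ≈ 373.4 mOsm/kg
Osmolar gap = measured − calculated = 371 − 373.4 = -2.4 mOsm/kg

-2.4 mOsm/kg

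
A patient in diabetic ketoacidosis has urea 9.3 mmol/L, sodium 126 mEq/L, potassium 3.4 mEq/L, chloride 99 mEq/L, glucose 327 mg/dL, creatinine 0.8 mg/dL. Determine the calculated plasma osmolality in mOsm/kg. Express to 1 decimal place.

Calculated osmolality = 2·Na + glucose/18 + urea
= 2·126 + 327/18 + 9.3
= 252 + 18.17 + 9.30
= 279.47 mOsm/kg

279.5 mOsm/kg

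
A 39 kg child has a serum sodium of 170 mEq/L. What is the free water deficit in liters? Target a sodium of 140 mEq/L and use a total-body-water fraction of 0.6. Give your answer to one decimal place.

5.0 L

TBW = 0.6 · 39 = 23.4 L
Free water deficit = TBW · (Na/140 − 1)
= 23.4 · (170/140 − 1)
= 23.4 · 0.2143
= 5.01 L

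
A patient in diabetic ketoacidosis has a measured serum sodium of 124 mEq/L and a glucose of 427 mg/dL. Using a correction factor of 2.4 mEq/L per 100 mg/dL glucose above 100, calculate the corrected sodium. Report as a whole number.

132 mEq/L

Corrected Na = measured Na + 2.4 · (glucose − 100)/100
= 124 + 2.4 · (427 − 100)/100
= 124 + 7.8
= 131.8 mEq/L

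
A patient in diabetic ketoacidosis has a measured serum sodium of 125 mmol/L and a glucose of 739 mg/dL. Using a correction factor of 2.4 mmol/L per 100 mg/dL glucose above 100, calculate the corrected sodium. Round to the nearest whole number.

140 mmol/L

Corrected Na = measured Na + 2.4 · (glucose − 100)/100
= 125 + 2.4 · (739 − 100)/100
= 125 + 15.3
= 140.3 mmol/L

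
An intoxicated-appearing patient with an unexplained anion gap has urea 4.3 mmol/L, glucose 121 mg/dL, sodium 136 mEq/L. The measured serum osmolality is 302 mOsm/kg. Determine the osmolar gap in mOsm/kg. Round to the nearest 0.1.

19.0 mOsm/kg

Calculated osmolality = 2·Na + glucose/18 + urea
= 2·136 + 121/18 + 4.3
= 272 + 6.72 + 4.30
= 283.02 mOsm/kg ≈ 283.0 mOsm/kg
Osmolar gap = measured − calculated = 302 − 283.0 = 19.0 mOsm/kg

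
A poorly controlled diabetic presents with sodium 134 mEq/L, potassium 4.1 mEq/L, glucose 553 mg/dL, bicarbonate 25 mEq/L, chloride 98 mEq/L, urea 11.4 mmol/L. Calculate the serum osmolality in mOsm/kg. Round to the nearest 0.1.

310.1 mOsm/kg

Calculated osmolality = 2·Na + glucose/18 + urea
= 2·134 + 553/18 + 11.4
= 268 + 30.72 + 11.40
= 310.12 mOsm/kg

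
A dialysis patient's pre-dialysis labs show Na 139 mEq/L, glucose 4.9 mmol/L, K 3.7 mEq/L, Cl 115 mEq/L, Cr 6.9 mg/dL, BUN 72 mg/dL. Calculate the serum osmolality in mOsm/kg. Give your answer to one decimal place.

Calculated osmolality = 2·Na + glucose + BUN/2.8
= 2·139 + 4.9 + 72/2.8
= 278 + 4.90 + 25.71
= 308.61 mOsm/kg

308.6 mOsm/kg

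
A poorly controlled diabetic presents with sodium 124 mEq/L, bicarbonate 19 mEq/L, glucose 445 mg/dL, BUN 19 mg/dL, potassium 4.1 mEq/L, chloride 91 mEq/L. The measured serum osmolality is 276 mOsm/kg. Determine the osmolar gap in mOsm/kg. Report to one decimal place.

Calculated osmolality = 2·Na + glucose/18 + BUN/2.8
= 2·124 + 445/18 + 19/2.8
= 248 + 24.72 + 6.79
= 279.51 mOsm/kg ≈ 279.5 mOsm/kg
Osmolar gap = measured − calculated = 276 − 279.5 = -3.5 mOsm/kg

-3.5 mOsm/kg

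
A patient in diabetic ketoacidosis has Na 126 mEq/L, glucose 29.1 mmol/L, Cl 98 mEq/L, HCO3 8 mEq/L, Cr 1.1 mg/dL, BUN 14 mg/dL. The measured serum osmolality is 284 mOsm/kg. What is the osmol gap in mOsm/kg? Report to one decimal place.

-2.1 mOsm/kg

Calculated osmolality = 2·Na + glucose + BUN/2.8
= 2·126 + 29.1 + 14/2.8
= 252 + 29.10 + 5
= 286.1 mOsm/kg ≈ 286.1 mOsm/kg
Osmolar gap = measured − calculated = 284 − 286.1 = -2.1 mOsm/kg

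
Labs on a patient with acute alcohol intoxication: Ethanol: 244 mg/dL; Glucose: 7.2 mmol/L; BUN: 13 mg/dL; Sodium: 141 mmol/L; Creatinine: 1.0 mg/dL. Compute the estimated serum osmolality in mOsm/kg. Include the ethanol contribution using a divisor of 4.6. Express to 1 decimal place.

Calculated osmolality = 2·Na + glucose + BUN/2.8 + ethanol/4.6
= 2·141 + 7.2 + 13/2.8 + 244/4.6
= 282 + 7.20 + 4.64 + 53.04
= 346.88 mOsm/kg

346.9 mOsm/kg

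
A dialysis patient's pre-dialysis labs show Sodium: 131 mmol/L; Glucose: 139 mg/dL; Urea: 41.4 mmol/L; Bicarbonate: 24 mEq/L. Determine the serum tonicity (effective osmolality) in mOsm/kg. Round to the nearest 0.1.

269.7 mOsm/kg

Effective osmolality excludes urea (freely permeant across cell membranes):
2·Na + glucose/18
= 2·131 + 139/18
= 262 + 7.72
= 269.72 mOsm/kg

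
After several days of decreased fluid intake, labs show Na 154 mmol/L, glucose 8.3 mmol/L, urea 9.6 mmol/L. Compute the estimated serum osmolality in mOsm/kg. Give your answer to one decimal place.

Calculated osmolality = 2·Na + glucose + urea
= 2·154 + 8.3 + 9.6
= 308 + 8.30 + 9.60
= 325.9 mOsm/kg

325.9 mOsm/kg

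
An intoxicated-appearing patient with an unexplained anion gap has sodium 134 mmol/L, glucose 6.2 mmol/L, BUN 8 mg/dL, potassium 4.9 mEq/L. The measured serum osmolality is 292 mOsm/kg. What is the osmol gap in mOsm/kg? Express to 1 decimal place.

14.9 mOsm/kg

Calculated osmolality = 2·Na + glucose + BUN/2.8
= 2·134 + 6.2 + 8/2.8
= 268 + 6.20 + 2.86
= 277.06 mOsm/kg ≈ 277.1 mOsm/kg
Osmolar gap = measured − calculated = 292 − 277.1 = 14.9 mOsm/kg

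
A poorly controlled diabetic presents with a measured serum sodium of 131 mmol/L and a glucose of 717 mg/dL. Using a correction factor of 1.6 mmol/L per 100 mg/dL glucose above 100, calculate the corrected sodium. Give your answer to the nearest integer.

141 mmol/L

Corrected Na = measured Na + 1.6 · (glucose − 100)/100
= 131 + 1.6 · (717 − 100)/100
= 131 + 9.9
= 140.9 mmol/L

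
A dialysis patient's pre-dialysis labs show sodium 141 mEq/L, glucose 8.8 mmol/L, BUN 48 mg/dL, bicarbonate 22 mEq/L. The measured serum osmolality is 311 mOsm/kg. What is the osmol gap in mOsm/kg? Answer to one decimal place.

3.1 mOsm/kg

Calculated osmolality = 2·Na + glucose + BUN/2.8
= 2·141 + 8.8 + 48/2.8
= 282 + 8.80 + 17.14
= 307.94 mOsm/kg ≈ 307.9 mOsm/kg
Osmolar gap = measured − calculated = 311 − 307.9 = 3.1 mOsm/kg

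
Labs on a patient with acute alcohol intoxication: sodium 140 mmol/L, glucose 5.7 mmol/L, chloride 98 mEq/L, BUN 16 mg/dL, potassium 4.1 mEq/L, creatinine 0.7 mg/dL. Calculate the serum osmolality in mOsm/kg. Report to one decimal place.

Calculated osmolality = 2·Na + glucose + BUN/2.8
= 2·140 + 5.7 + 16/2.8
= 280 + 5.70 + 5.71
= 291.41 mOsm/kg

291.4 mOsm/kg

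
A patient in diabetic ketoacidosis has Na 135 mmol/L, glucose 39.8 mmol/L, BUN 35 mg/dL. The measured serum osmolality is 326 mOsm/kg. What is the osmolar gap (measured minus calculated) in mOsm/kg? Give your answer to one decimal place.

3.7 mOsm/kg

Calculated osmolality = 2·Na + glucose + BUN/2.8
= 2·135 + 39.8 + 35/2.8
= 270 + 39.80 + 12.50
= 322.3 mOsm/kg ≈ 322.3 mOsm/kg
Osmolar gap = measured − calculated = 326 − 322.3 = 3.7 mOsm/kg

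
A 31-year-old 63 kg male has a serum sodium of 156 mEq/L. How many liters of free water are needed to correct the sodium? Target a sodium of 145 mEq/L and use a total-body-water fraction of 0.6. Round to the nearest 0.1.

2.9 L

TBW = 0.6 · 63 = 37.8 L
Free water deficit = TBW · (Na/145 − 1)
= 37.8 · (156/145 − 1)
= 37.8 · 0.0759
= 2.87 L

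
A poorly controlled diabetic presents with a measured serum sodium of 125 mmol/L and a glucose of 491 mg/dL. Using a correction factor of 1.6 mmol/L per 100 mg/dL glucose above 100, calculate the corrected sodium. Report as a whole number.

Corrected Na = measured Na + 1.6 · (glucose − 100)/100
= 125 + 1.6 · (491 − 100)/100
= 125 + 6.3
= 131.3 mmol/L

131 mmol/L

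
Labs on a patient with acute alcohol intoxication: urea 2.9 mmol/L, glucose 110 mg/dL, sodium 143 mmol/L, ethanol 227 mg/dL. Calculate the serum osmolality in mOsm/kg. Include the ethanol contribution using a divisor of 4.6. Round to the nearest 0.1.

Calculated osmolality = 2·Na + glucose/18 + urea + ethanol/4.6
= 2·143 + 110/18 + 2.9 + 227/4.6
= 286 + 6.11 + 2.90 + 49.35
= 344.36 mOsm/kg

344.4 mOsm/kg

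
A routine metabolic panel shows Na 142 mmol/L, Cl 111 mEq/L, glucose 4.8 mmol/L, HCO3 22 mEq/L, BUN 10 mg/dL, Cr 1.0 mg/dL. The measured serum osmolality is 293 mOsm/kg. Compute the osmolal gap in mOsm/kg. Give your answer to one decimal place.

Calculated osmolality = 2·Na + glucose + BUN/2.8
= 2·142 + 4.8 + 10/2.8
= 284 + 4.80 + 3.57
= 292.37 mOsm/kg ≈ 292.4 mOsm/kg
Osmolar gap = measured − calculated = 293 − 292.4 = 0.6 mOsm/kg

0.6 mOsm/kg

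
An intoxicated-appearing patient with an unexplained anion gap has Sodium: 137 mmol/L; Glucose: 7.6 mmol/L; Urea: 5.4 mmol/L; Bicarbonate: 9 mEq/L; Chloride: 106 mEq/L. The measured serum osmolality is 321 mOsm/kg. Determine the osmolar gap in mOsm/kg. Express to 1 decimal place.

34.0 mOsm/kg

Calculated osmolality = 2·Na + glucose + urea
= 2·137 + 7.6 + 5.4
= 274 + 7.60 + 5.40
= 287 mOsm/kg ≈ 287.0 mOsm/kg
Osmolar gap = measured − calculated = 321 − 287.0 = 34.0 mOsm/kg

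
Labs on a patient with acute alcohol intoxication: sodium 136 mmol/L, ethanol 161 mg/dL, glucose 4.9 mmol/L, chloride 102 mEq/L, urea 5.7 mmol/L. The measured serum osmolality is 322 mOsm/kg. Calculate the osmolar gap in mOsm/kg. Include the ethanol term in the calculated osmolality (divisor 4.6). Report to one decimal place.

4.4 mOsm/kg

Calculated osmolality = 2·Na + glucose + urea + ethanol/4.6
= 2·136 + 4.9 + 5.7 + 161/4.6
= 272 + 4.90 + 5.70 + 35
= 317.6 mOsm/kg ≈ 317.6 mOsm/kg
Osmolar gap = measured − calculated = 322 − 317.6 = 4.4 mOsm/kg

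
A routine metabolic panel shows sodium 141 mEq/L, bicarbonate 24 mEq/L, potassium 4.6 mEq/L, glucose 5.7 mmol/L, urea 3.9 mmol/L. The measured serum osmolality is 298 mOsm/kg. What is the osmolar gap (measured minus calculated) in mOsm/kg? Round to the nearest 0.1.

6.4 mOsm/kg

Calculated osmolality = 2·Na + glucose + urea
= 2·141 + 5.7 + 3.9
= 282 + 5.70 + 3.90
= 291.6 mOsm/kg ≈ 291.6 mOsm/kg
Osmolar gap = measured − calculated = 298 − 291.6 = 6.4 mOsm/kg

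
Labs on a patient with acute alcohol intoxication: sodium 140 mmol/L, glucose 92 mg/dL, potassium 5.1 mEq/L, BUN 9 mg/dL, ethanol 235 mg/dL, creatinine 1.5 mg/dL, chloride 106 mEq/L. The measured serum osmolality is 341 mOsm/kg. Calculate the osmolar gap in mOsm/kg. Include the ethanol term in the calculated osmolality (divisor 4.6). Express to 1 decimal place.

1.6 mOsm/kg

Calculated osmolality = 2·Na + glucose/18 + BUN/2.8 + ethanol/4.6
= 2·140 + 92/18 + 9/2.8 + 235/4.6
= 280 + 5.11 + 3.21 + 51.09
= 339.41 mOsm/kg ≈ 339.4 mOsm/kg
Osmolar gap = measured − calculated = 341 − 339.4 = 1.6 mOsm/kg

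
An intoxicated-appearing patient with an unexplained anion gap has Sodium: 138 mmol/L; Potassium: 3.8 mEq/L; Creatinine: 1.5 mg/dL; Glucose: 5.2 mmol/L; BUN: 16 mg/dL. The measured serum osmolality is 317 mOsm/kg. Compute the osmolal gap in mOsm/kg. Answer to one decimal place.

30.1 mOsm/kg

Calculated osmolality = 2·Na + glucose + BUN/2.8
= 2·138 + 5.2 + 16/2.8
= 276 + 5.20 + 5.71
= 286.91 mOsm/kg ≈ 286.9 mOsm/kg
Osmolar gap = measured − calculated = 317 − 286.9 = 30.1 mOsm/kg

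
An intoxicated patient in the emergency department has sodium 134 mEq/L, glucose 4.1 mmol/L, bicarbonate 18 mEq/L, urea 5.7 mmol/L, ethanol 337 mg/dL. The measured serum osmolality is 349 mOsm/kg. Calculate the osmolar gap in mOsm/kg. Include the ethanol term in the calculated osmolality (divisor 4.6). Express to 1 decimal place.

-2.1 mOsm/kg

Calculated osmolality = 2·Na + glucose + urea + ethanol/4.6
= 2·134 + 4.1 + 5.7 + 337/4.6
= 268 + 4.10 + 5.70 + 73.26
= 351.06 mOsm/kg ≈ 351.1 mOsm/kg
Osmolar gap = measured − calculated = 349 − 351.1 = -2.1 mOsm/kg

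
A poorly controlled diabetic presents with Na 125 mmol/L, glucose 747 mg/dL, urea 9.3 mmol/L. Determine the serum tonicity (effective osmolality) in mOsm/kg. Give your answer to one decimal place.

291.5 mOsm/kg

Effective osmolality excludes urea (freely permeant across cell membranes):
2·Na + glucose/18
= 2·125 + 747/18
= 250 + 41.5
= 291.5 mOsm/kg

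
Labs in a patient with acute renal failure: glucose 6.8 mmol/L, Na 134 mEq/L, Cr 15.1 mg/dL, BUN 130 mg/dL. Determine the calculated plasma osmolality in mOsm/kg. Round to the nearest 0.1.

321.2 mOsm/kg

Calculated osmolality = 2·Na + glucose + BUN/2.8
= 2·134 + 6.8 + 130/2.8
= 268 + 6.80 + 46.43
= 321.23 mOsm/kg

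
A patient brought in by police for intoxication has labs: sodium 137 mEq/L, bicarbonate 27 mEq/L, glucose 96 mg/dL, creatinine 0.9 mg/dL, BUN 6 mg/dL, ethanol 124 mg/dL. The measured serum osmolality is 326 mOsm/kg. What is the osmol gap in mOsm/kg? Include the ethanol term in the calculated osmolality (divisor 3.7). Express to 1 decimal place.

11.0 mOsm/kg

Calculated osmolality = 2·Na + glucose/18 + BUN/2.8 + ethanol/3.7
= 2·137 + 96/18 + 6/2.8 + 124/3.7
= 274 + 5.33 + 2.14 + 33.51
= 314.98 mOsm/kg ≈ 315.0 mOsm/kg
Osmolar gap = measured − calculated = 326 − 315.0 = 11.0 mOsm/kg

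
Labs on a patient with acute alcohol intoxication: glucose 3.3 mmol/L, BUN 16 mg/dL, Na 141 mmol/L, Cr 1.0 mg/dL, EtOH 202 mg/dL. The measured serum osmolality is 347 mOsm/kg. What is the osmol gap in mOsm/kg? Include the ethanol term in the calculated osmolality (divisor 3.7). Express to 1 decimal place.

1.4 mOsm/kg

Calculated osmolality = 2·Na + glucose + BUN/2.8 + ethanol/3.7
= 2·141 + 3.3 + 16/2.8 + 202/3.7
= 282 + 3.30 + 5.71 + 54.59
= 345.6 mOsm/kg ≈ 345.6 mOsm/kg
Osmolar gap = measured − calculated = 347 − 345.6 = 1.4 mOsm/kg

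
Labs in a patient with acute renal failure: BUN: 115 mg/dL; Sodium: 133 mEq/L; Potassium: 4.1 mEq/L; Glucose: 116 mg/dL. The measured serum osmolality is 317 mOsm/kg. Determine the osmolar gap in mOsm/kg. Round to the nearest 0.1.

3.5 mOsm/kg

Calculated osmolality = 2·Na + glucose/18 + BUN/2.8
= 2·133 + 116/18 + 115/2.8
= 266 + 6.44 + 41.07
= 313.51 mOsm/kg ≈ 313.5 mOsm/kg
Osmolar gap = measured − calculated = 317 − 313.5 = 3.5 mOsm/kg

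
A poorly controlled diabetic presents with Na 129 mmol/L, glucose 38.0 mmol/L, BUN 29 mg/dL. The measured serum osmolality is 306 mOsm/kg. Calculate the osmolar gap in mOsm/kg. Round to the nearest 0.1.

Calculated osmolality = 2·Na + glucose + BUN/2.8
= 2·129 + 38 + 29/2.8
= 258 + 38 + 10.36
= 306.36 mOsm/kg ≈ 306.4 mOsm/kg
Osmolar gap = measured − calculated = 306 − 306.4 = -0.4 mOsm/kg

-0.4 mOsm/kg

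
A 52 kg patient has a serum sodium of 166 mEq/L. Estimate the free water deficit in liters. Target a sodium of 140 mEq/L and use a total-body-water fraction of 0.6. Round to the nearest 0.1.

TBW = 0.6 · 52 = 31.2 L
Free water deficit = TBW · (Na/140 − 1)
= 31.2 · (166/140 − 1)
= 31.2 · 0.1857
= 5.79 L

5.8 L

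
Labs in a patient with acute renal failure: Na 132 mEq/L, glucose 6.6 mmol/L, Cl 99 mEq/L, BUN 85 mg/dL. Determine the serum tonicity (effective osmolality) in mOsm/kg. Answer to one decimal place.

270.6 mOsm/kg

Effective osmolality excludes urea (freely permeant across cell membranes):
2·Na + glucose
= 2·132 + 6.6
= 264 + 6.6
= 270.6 mOsm/kg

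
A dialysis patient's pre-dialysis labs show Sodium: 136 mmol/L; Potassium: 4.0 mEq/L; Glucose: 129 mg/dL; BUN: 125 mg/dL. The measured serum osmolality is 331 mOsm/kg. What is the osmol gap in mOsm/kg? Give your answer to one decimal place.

Calculated osmolality = 2·Na + glucose/18 + BUN/2.8
= 2·136 + 129/18 + 125/2.8
= 272 + 7.17 + 44.64
= 323.81 mOsm/kg ≈ 323.8 mOsm/kg
Osmolar gap = measured − calculated = 331 − 323.8 = 7.2 mOsm/kg

7.2 mOsm/kg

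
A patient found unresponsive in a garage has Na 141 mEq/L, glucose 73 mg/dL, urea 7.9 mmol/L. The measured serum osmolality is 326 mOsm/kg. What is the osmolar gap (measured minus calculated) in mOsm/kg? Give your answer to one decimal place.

32.0 mOsm/kg

Calculated osmolality = 2·Na + glucose/18 + urea
= 2·141 + 73/18 + 7.9
= 282 + 4.06 + 7.90
= 293.96 mOsm/kg ≈ 294.0 mOsm/kg
Osmolar gap = measured − calculated = 326 − 294.0 = 32.0 mOsm/kg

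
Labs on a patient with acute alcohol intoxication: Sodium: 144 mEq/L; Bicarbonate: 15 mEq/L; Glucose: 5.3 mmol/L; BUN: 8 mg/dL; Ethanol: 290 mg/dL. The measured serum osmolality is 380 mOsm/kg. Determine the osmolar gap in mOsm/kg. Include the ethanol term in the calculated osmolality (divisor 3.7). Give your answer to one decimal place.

5.5 mOsm/kg

Calculated osmolality = 2·Na + glucose + BUN/2.8 + ethanol/3.7
= 2·144 + 5.3 + 8/2.8 + 290/3.7
= 288 + 5.30 + 2.86 + 78.38
= 374.54 mOsm/kg ≈ 374.5 mOsm/kg
Osmolar gap = measured − calculated = 380 − 374.5 = 5.5 mOsm/kg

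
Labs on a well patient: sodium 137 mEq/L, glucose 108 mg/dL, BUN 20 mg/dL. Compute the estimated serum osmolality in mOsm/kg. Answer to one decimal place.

287.1 mOsm/kg

Calculated osmolality = 2·Na + glucose/18 + BUN/2.8
= 2·137 + 108/18 + 20/2.8
= 274 + 6 + 7.14
= 287.14 mOsm/kg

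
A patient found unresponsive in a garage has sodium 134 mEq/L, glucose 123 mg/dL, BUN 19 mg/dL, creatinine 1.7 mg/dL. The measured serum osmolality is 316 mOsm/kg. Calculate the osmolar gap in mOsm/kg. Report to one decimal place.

34.4 mOsm/kg

Calculated osmolality = 2·Na + glucose/18 + BUN/2.8
= 2·134 + 123/18 + 19/2.8
= 268 + 6.83 + 6.79
= 281.62 mOsm/kg ≈ 281.6 mOsm/kg
Osmolar gap = measured − calculated = 316 − 281.6 = 34.4 mOsm/kg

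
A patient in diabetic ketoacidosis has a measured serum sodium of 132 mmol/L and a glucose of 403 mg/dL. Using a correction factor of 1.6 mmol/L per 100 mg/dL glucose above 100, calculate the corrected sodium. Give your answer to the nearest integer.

Corrected Na = measured Na + 1.6 · (glucose − 100)/100
= 132 + 1.6 · (403 − 100)/100
= 132 + 4.8
= 136.8 mmol/L

137 mmol/L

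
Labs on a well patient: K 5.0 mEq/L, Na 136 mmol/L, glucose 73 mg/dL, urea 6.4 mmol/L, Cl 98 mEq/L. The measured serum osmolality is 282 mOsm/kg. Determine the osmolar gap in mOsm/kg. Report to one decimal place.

Calculated osmolality = 2·Na + glucose/18 + urea
= 2·136 + 73/18 + 6.4
= 272 + 4.06 + 6.40
= 282.46 mOsm/kg ≈ 282.5 mOsm/kg
Osmolar gap = measured − calculated = 282 − 282.5 = -0.5 mOsm/kg

-0.5 mOsm/kg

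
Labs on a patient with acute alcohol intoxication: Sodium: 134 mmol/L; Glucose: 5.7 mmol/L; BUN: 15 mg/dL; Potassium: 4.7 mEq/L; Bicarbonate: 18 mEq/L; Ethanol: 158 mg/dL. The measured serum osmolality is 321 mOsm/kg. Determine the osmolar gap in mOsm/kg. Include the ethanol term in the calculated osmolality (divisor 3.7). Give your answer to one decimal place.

Calculated osmolality = 2·Na + glucose + BUN/2.8 + ethanol/3.7
= 2·134 + 5.7 + 15/2.8 + 158/3.7
= 268 + 5.70 + 5.36 + 42.70
= 321.76 mOsm/kg ≈ 321.8 mOsm/kg
Osmolar gap = measured − calculated = 321 − 321.8 = -0.8 mOsm/kg

-0.8 mOsm/kg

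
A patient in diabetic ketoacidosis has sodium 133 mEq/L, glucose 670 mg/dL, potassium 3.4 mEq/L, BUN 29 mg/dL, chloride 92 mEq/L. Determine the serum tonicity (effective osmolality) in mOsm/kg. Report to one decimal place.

303.2 mOsm/kg

Effective osmolality excludes urea (freely permeant across cell membranes):
2·Na + glucose/18
= 2·133 + 670/18
= 266 + 37.22
= 303.22 mOsm/kg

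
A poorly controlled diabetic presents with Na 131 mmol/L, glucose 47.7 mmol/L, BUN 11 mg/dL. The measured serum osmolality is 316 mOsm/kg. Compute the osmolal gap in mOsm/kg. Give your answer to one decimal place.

2.4 mOsm/kg

Calculated osmolality = 2·Na + glucose + BUN/2.8
= 2·131 + 47.7 + 11/2.8
= 262 + 47.70 + 3.93
= 313.63 mOsm/kg ≈ 313.6 mOsm/kg
Osmolar gap = measured − calculated = 316 − 313.6 = 2.4 mOsm/kg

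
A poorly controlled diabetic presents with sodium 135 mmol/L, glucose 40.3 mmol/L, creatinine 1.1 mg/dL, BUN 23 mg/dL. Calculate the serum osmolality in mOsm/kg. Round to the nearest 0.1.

318.5 mOsm/kg

Calculated osmolality = 2·Na + glucose + BUN/2.8
= 2·135 + 40.3 + 23/2.8
= 270 + 40.30 + 8.21
= 318.51 mOsm/kg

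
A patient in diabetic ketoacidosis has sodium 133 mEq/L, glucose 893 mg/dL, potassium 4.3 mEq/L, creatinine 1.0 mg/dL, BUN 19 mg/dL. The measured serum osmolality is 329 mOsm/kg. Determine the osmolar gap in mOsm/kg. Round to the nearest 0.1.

Calculated osmolality = 2·Na + glucose/18 + BUN/2.8
= 2·133 + 893/18 + 19/2.8
= 266 + 49.61 + 6.79
= 322.4 mOsm/kg ≈ 322.4 mOsm/kg
Osmolar gap = measured − calculated = 329 − 322.4 = 6.6 mOsm/kg

6.6 mOsm/kg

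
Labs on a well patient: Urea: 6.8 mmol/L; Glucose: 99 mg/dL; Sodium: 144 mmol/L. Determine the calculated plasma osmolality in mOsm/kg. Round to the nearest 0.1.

300.3 mOsm/kg

Calculated osmolality = 2·Na + glucose/18 + urea
= 2·144 + 99/18 + 6.8
= 288 + 5.50 + 6.80
= 300.3 mOsm/kg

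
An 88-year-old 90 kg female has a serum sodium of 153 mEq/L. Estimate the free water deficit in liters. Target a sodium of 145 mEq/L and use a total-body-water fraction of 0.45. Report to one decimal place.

TBW = 0.45 · 90 = 40.5 L
Free water deficit = TBW · (Na/145 − 1)
= 40.5 · (153/145 − 1)
= 40.5 · 0.0552
= 2.24 L

2.2 L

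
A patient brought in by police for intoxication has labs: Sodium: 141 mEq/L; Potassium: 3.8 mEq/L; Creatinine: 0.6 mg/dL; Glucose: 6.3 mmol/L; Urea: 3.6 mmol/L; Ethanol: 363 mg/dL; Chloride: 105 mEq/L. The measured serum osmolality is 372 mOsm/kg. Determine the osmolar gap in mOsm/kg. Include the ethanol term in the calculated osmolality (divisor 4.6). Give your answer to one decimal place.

Calculated osmolality = 2·Na + glucose + urea + ethanol/4.6
= 2·141 + 6.3 + 3.6 + 363/4.6
= 282 + 6.30 + 3.60 + 78.91
= 370.81 mOsm/kg ≈ 370.8 mOsm/kg
Osmolar gap = measured − calculated = 372 − 370.8 = 1.2 mOsm/kg

1.2 mOsm/kg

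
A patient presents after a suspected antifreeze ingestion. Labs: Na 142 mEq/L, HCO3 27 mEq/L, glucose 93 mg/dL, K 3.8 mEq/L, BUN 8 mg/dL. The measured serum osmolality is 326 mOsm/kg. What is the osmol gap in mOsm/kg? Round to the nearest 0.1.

34.0 mOsm/kg

Calculated osmolality = 2·Na + glucose/18 + BUN/2.8
= 2·142 + 93/18 + 8/2.8
= 284 + 5.17 + 2.86
= 292.03 mOsm/kg ≈ 292.0 mOsm/kg
Osmolar gap = measured − calculated = 326 − 292.0 = 34.0 mOsm/kg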